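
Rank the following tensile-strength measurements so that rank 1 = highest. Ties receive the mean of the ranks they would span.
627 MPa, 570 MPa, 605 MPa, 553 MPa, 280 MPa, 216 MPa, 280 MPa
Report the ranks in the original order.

Sorted (descending): 627, 605, 570, 553, 280, 280, 216
The 2 values of 280 occupy positions 5–6 → average rank (5+6)/2 = 5.5.

1, 3, 2, 4, 5.5, 7, 5.5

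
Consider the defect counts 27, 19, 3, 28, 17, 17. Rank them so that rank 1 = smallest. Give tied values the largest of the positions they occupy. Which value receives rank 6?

Sorted (ascending): 3, 17, 17, 19, 27, 28
The 2 values of 17 occupy positions 2–3 → each gets rank 3.
Rank 6 → value 28.

28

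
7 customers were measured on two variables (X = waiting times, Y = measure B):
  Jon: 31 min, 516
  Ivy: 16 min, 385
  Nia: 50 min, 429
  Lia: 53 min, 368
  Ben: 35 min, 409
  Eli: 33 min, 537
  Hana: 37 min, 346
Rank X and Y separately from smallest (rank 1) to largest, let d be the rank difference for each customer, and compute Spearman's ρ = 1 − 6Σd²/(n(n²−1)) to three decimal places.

Ranks of variable 1: 2, 1, 6, 7, 4, 3, 5
Ranks of variable 2: 6, 3, 5, 2, 4, 7, 1
d = r₁ − r₂: -4, -2, 1, 5, 0, -4, 4
d²: 16, 4, 1, 25, 0, 16, 16; Σd² = 78
ρ = 1 − 6·78/(7·48) = 1 − 468/336 = -0.393

-0.393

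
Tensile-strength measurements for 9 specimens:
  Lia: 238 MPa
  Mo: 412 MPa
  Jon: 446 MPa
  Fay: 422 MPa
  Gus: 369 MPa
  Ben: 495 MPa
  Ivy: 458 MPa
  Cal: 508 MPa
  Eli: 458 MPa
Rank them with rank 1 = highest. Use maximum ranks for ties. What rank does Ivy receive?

Sorted (descending): 508, 495, 458, 458, 446, 422, 412, 369, 238
The 2 values of 458 occupy positions 3–4 → each gets rank 4.
Ivy has value 458 MPa → rank 4.

4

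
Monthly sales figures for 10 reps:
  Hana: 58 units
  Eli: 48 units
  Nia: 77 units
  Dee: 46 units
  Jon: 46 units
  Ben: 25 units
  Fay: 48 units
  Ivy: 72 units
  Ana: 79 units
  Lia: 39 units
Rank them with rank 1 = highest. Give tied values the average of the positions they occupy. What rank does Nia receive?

2

Sorted (descending): 79, 77, 72, 58, 48, 48, 46, 46, 39, 25
The 2 values of 48 occupy positions 5–6 → average rank (5+6)/2 = 5.5.
The 2 values of 46 occupy positions 7–8 → average rank (7+8)/2 = 7.5.
Nia has value 77 units → rank 2.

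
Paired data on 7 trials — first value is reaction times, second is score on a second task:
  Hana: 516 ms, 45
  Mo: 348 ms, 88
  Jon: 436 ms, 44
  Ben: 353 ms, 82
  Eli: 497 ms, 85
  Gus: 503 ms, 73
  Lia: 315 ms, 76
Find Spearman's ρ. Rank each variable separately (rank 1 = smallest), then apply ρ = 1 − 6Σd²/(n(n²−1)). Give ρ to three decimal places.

-0.464

Ranks of variable 1: 7, 2, 4, 3, 5, 6, 1
Ranks of variable 2: 2, 7, 1, 5, 6, 3, 4
d = r₁ − r₂: 5, -5, 3, -2, -1, 3, -3
d²: 25, 25, 9, 4, 1, 9, 9; Σd² = 82
ρ = 1 − 6·82/(7·48) = 1 − 492/336 = -0.464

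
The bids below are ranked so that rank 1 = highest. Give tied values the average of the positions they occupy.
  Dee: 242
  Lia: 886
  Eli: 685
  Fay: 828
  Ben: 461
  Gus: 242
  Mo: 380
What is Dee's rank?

Sorted (descending): 886, 828, 685, 461, 380, 242, 242
The 2 values of 242 occupy positions 6–7 → average rank (6+7)/2 = 6.5.
Dee has value 242 → rank 6.5.

6.5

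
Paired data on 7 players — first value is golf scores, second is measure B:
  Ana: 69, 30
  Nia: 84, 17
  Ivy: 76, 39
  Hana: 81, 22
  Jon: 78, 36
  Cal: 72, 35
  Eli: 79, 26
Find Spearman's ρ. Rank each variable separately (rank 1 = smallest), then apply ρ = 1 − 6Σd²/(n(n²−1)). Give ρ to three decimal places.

Ranks of variable 1: 1, 7, 3, 6, 4, 2, 5
Ranks of variable 2: 4, 1, 7, 2, 6, 5, 3
d = r₁ − r₂: -3, 6, -4, 4, -2, -3, 2
d²: 9, 36, 16, 16, 4, 9, 4; Σd² = 94
ρ = 1 − 6·94/(7·48) = 1 − 564/336 = -0.679

-0.679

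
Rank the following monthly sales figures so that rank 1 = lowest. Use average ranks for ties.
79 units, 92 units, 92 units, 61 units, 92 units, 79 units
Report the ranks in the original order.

Sorted (ascending): 61, 79, 79, 92, 92, 92
The 2 values of 79 occupy positions 2–3 → average rank (2+3)/2 = 2.5.
The 3 values of 92 occupy positions 4–6 → average rank 5.

2.5, 5, 5, 1, 5, 2.5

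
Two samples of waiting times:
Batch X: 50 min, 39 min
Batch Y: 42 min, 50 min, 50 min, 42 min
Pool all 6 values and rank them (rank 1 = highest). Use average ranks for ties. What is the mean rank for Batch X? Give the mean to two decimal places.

4.00

Sorted (descending): 50, 50, 50, 42, 42, 39
The 3 values of 50 occupy positions 1–3 → average rank 2.
The 2 values of 42 occupy positions 4–5 → average rank (4+5)/2 = 4.5.
Batch X values → pooled ranks: 50→2, 39→6
Mean rank = (2 + 6) / 2 = 4.00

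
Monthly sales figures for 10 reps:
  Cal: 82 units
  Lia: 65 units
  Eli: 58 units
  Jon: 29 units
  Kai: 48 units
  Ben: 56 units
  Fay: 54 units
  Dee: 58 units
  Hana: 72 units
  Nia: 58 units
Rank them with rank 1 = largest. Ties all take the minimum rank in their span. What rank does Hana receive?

2

Sorted (descending): 82, 72, 65, 58, 58, 58, 56, 54, 48, 29
The 3 values of 58 occupy positions 4–6 → each gets rank 4.
Hana has value 72 units → rank 2.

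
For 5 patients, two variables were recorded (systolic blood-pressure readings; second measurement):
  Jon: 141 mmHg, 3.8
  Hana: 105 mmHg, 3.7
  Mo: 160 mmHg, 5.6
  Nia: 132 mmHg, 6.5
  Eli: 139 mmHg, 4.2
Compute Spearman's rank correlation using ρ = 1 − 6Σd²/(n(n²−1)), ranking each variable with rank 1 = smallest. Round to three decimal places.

0.300

Ranks of variable 1: 4, 1, 5, 2, 3
Ranks of variable 2: 2, 1, 4, 5, 3
d = r₁ − r₂: 2, 0, 1, -3, 0
d²: 4, 0, 1, 9, 0; Σd² = 14
ρ = 1 − 6·14/(5·24) = 1 − 84/120 = 0.300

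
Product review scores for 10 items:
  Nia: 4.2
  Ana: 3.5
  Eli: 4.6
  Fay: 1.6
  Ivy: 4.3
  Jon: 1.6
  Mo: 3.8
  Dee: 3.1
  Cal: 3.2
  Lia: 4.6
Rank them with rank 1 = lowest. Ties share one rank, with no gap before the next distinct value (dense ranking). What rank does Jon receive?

1

Sorted (ascending): 1.6, 1.6, 3.1, 3.2, 3.5, 3.8, 4.2, 4.3, 4.6, 4.6
The 2 values of 1.6 share dense rank 1.
The 2 values of 4.6 share dense rank 8.
Remaining distinct values take the next consecutive integers.
Jon has value 1.6 → rank 1.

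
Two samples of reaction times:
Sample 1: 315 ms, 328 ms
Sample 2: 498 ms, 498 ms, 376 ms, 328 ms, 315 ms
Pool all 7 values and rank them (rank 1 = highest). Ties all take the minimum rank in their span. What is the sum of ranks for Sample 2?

15

Sorted (descending): 498, 498, 376, 328, 328, 315, 315
The 2 values of 498 occupy positions 1–2 → each gets rank 1.
The 2 values of 328 occupy positions 4–5 → each gets rank 4.
The 2 values of 315 occupy positions 6–7 → each gets rank 6.
Sample 2 values → pooled ranks: 498→1, 498→1, 376→3, 328→4, 315→6
Rank sum = 1 + 1 + 3 + 4 + 6 = 15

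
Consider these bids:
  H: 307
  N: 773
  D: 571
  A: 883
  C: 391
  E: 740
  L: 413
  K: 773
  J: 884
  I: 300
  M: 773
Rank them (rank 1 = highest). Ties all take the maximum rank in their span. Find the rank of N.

Sorted (descending): 884, 883, 773, 773, 773, 740, 571, 413, 391, 307, 300
The 3 values of 773 occupy positions 3–5 → each gets rank 5.
N has value 773 → rank 5.

5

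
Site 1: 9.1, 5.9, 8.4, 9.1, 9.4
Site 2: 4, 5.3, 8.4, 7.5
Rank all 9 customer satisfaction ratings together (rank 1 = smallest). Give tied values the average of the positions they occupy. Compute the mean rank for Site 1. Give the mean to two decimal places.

Sorted (ascending): 4, 5.3, 5.9, 7.5, 8.4, 8.4, 9.1, 9.1, 9.4
The 2 values of 8.4 occupy positions 5–6 → average rank (5+6)/2 = 5.5.
The 2 values of 9.1 occupy positions 7–8 → average rank (7+8)/2 = 7.5.
Site 1 values → pooled ranks: 9.1→7.5, 5.9→3, 8.4→5.5, 9.1→7.5, 9.4→9
Mean rank = (7.5 + 3 + 5.5 + 7.5 + 9) / 5 = 6.50

6.50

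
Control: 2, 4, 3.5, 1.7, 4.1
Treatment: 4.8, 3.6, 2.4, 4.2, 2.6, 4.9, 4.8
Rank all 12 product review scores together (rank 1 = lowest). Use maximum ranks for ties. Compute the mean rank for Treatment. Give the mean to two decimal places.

Sorted (ascending): 1.7, 2, 2.4, 2.6, 3.5, 3.6, 4, 4.1, 4.2, 4.8, 4.8, 4.9
The 2 values of 4.8 occupy positions 10–11 → each gets rank 11.
Treatment values → pooled ranks: 4.8→11, 3.6→6, 2.4→3, 4.2→9, 2.6→4, 4.9→12, 4.8→11
Mean rank = (11 + 6 + 3 + 9 + 4 + 12 + 11) / 7 = 8.00

8.00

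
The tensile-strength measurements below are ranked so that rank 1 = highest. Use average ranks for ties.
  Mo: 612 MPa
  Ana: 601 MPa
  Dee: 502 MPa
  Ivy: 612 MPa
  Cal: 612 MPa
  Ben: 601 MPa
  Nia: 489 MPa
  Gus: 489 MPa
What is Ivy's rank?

Sorted (descending): 612, 612, 612, 601, 601, 502, 489, 489
The 3 values of 612 occupy positions 1–3 → average rank 2.
The 2 values of 601 occupy positions 4–5 → average rank (4+5)/2 = 4.5.
The 2 values of 489 occupy positions 7–8 → average rank (7+8)/2 = 7.5.
Ivy has value 612 MPa → rank 2.

2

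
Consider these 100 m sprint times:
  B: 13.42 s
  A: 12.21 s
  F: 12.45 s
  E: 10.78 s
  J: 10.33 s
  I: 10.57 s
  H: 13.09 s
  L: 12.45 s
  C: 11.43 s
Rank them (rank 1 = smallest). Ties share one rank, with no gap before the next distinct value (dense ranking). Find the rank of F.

Sorted (ascending): 10.33, 10.57, 10.78, 11.43, 12.21, 12.45, 12.45, 13.09, 13.42
The 2 values of 12.45 share dense rank 6.
Remaining distinct values take the next consecutive integers.
F has value 12.45 s → rank 6.

6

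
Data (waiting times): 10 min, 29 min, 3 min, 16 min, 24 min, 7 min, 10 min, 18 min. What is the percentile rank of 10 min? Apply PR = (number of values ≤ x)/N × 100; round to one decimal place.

N = 8.
Strictly below 10: 2. Equal to 10: 2.
PR = 4/8 × 100 = 50.0

50.0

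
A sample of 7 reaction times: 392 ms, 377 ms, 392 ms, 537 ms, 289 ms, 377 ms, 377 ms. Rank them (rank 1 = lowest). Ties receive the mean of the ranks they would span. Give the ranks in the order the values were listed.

5.5, 3, 5.5, 7, 1, 3, 3

Sorted (ascending): 289, 377, 377, 377, 392, 392, 537
The 3 values of 377 occupy positions 2–4 → average rank 3.
The 2 values of 392 occupy positions 5–6 → average rank (5+6)/2 = 5.5.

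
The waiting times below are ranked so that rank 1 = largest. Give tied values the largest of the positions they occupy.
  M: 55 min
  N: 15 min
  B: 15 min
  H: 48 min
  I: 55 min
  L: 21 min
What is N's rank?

Sorted (descending): 55, 55, 48, 21, 15, 15
The 2 values of 55 occupy positions 1–2 → each gets rank 2.
The 2 values of 15 occupy positions 5–6 → each gets rank 6.
N has value 15 min → rank 6.

6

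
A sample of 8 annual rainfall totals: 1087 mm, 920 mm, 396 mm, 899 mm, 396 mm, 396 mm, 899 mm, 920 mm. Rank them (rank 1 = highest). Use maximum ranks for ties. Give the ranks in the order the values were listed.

Sorted (descending): 1087, 920, 920, 899, 899, 396, 396, 396
The 2 values of 920 occupy positions 2–3 → each gets rank 3.
The 2 values of 899 occupy positions 4–5 → each gets rank 5.
The 3 values of 396 occupy positions 6–8 → each gets rank 8.

1, 3, 8, 5, 8, 8, 5, 3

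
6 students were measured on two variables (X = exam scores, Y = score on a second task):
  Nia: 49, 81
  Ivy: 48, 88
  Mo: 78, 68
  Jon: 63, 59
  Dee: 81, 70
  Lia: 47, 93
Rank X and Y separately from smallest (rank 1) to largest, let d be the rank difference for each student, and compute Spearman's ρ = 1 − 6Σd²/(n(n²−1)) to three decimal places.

-0.771

Ranks of variable 1: 3, 2, 5, 4, 6, 1
Ranks of variable 2: 4, 5, 2, 1, 3, 6
d = r₁ − r₂: -1, -3, 3, 3, 3, -5
d²: 1, 9, 9, 9, 9, 25; Σd² = 62
ρ = 1 − 6·62/(6·35) = 1 − 372/210 = -0.771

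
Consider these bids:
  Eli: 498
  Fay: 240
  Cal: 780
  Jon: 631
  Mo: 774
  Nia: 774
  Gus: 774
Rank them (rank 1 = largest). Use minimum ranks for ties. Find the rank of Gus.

Sorted (descending): 780, 774, 774, 774, 631, 498, 240
The 3 values of 774 occupy positions 2–4 → each gets rank 2.
Gus has value 774 → rank 2.

2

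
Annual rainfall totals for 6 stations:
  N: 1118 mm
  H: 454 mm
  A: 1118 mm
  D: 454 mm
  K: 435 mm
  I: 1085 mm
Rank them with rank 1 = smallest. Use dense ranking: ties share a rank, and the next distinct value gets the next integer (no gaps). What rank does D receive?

2

Sorted (ascending): 435, 454, 454, 1085, 1118, 1118
The 2 values of 454 share dense rank 2.
The 2 values of 1118 share dense rank 4.
Remaining distinct values take the next consecutive integers.
D has value 454 mm → rank 2.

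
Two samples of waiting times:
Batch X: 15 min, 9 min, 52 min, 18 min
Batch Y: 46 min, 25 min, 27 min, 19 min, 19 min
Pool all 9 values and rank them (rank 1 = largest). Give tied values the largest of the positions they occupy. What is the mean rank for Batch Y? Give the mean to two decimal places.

4.20

Sorted (descending): 52, 46, 27, 25, 19, 19, 18, 15, 9
The 2 values of 19 occupy positions 5–6 → each gets rank 6.
Batch Y values → pooled ranks: 46→2, 25→4, 27→3, 19→6, 19→6
Mean rank = (2 + 4 + 3 + 6 + 6) / 5 = 4.20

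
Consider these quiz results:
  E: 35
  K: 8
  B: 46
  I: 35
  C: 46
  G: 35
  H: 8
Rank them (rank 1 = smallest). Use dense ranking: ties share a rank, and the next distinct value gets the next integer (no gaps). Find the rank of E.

Sorted (ascending): 8, 8, 35, 35, 35, 46, 46
The 2 values of 8 share dense rank 1.
The 3 values of 35 share dense rank 2.
The 2 values of 46 share dense rank 3.
E has value 35 → rank 2.

2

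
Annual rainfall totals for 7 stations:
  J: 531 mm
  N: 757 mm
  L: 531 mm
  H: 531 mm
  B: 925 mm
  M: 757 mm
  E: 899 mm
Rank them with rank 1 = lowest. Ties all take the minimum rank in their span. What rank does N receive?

Sorted (ascending): 531, 531, 531, 757, 757, 899, 925
The 3 values of 531 occupy positions 1–3 → each gets rank 1.
The 2 values of 757 occupy positions 4–5 → each gets rank 4.
N has value 757 mm → rank 4.

4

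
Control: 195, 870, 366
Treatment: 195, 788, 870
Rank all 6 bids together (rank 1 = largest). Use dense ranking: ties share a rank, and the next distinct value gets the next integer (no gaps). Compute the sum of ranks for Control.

8

Sorted (descending): 870, 870, 788, 366, 195, 195
The 2 values of 870 share dense rank 1.
The 2 values of 195 share dense rank 4.
Remaining distinct values take the next consecutive integers.
Control values → pooled ranks: 195→4, 870→1, 366→3
Rank sum = 4 + 1 + 3 = 8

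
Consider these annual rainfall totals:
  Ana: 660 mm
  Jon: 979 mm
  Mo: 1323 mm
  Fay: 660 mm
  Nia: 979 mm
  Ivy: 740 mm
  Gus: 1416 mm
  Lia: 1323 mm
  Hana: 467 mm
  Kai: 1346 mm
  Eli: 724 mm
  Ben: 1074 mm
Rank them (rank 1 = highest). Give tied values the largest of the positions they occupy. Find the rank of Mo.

4

Sorted (descending): 1416, 1346, 1323, 1323, 1074, 979, 979, 740, 724, 660, 660, 467
The 2 values of 1323 occupy positions 3–4 → each gets rank 4.
The 2 values of 979 occupy positions 6–7 → each gets rank 7.
The 2 values of 660 occupy positions 10–11 → each gets rank 11.
Mo has value 1323 mm → rank 4.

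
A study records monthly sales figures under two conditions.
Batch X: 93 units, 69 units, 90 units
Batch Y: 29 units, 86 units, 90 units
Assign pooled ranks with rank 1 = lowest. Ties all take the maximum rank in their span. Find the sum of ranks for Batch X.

13

Sorted (ascending): 29, 69, 86, 90, 90, 93
The 2 values of 90 occupy positions 4–5 → each gets rank 5.
Batch X values → pooled ranks: 93→6, 69→2, 90→5
Rank sum = 6 + 2 + 5 = 13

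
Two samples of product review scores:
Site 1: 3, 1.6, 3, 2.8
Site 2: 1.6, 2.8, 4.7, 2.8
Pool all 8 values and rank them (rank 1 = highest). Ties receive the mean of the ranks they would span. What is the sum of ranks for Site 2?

Sorted (descending): 4.7, 3, 3, 2.8, 2.8, 2.8, 1.6, 1.6
The 2 values of 3 occupy positions 2–3 → average rank (2+3)/2 = 2.5.
The 3 values of 2.8 occupy positions 4–6 → average rank 5.
The 2 values of 1.6 occupy positions 7–8 → average rank (7+8)/2 = 7.5.
Site 2 values → pooled ranks: 1.6→7.5, 2.8→5, 4.7→1, 2.8→5
Rank sum = 7.5 + 5 + 1 + 5 = 18.5

18.5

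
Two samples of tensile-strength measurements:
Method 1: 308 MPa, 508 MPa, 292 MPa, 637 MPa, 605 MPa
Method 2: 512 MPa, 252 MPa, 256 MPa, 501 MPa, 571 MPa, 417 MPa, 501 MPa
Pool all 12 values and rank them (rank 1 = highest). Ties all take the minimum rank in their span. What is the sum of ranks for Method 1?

Sorted (descending): 637, 605, 571, 512, 508, 501, 501, 417, 308, 292, 256, 252
The 2 values of 501 occupy positions 6–7 → each gets rank 6.
Method 1 values → pooled ranks: 308→9, 508→5, 292→10, 637→1, 605→2
Rank sum = 9 + 5 + 10 + 1 + 2 = 27

27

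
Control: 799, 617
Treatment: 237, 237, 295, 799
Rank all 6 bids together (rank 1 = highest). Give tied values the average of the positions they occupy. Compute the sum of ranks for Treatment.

Sorted (descending): 799, 799, 617, 295, 237, 237
The 2 values of 799 occupy positions 1–2 → average rank (1+2)/2 = 1.5.
The 2 values of 237 occupy positions 5–6 → average rank (5+6)/2 = 5.5.
Treatment values → pooled ranks: 237→5.5, 237→5.5, 295→4, 799→1.5
Rank sum = 5.5 + 5.5 + 4 + 1.5 = 16.5

16.5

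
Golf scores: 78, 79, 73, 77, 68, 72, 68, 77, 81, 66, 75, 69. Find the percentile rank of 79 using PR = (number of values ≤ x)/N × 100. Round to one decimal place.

91.7

N = 12.
Strictly below 79: 10. Equal to 79: 1.
PR = 11/12 × 100 = 91.7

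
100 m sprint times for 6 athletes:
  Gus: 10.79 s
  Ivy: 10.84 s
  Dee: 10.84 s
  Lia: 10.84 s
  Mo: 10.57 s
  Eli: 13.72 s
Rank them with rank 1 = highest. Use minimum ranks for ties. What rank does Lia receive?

Sorted (descending): 13.72, 10.84, 10.84, 10.84, 10.79, 10.57
The 3 values of 10.84 occupy positions 2–4 → each gets rank 2.
Lia has value 10.84 s → rank 2.

2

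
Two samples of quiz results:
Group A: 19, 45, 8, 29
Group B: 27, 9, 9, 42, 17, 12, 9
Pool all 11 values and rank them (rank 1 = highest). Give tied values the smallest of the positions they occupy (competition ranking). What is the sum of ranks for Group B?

Sorted (descending): 45, 42, 29, 27, 19, 17, 12, 9, 9, 9, 8
The 3 values of 9 occupy positions 8–10 → each gets rank 8.
Group B values → pooled ranks: 27→4, 9→8, 9→8, 42→2, 17→6, 12→7, 9→8
Rank sum = 4 + 8 + 8 + 2 + 6 + 7 + 8 = 43

43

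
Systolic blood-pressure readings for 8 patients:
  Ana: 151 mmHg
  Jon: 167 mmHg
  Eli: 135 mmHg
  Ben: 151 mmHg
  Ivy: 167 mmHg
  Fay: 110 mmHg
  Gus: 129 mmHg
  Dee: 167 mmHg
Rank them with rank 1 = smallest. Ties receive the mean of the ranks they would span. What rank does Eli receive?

3

Sorted (ascending): 110, 129, 135, 151, 151, 167, 167, 167
The 2 values of 151 occupy positions 4–5 → average rank (4+5)/2 = 4.5.
The 3 values of 167 occupy positions 6–8 → average rank 7.
Eli has value 135 mmHg → rank 3.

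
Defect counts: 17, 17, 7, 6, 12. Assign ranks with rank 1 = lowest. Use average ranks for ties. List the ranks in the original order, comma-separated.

Sorted (ascending): 6, 7, 12, 17, 17
The 2 values of 17 occupy positions 4–5 → average rank (4+5)/2 = 4.5.

4.5, 4.5, 2, 1, 3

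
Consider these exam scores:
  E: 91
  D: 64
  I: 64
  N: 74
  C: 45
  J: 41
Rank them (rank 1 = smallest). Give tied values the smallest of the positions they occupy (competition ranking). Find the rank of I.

Sorted (ascending): 41, 45, 64, 64, 74, 91
The 2 values of 64 occupy positions 3–4 → each gets rank 3.
I has value 64 → rank 3.

3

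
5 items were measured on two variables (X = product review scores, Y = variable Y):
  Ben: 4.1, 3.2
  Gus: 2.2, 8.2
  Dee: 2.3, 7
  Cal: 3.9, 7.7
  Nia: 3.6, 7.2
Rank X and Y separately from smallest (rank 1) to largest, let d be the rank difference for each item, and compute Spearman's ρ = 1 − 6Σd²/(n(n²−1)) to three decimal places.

Ranks of variable 1: 5, 1, 2, 4, 3
Ranks of variable 2: 1, 5, 2, 4, 3
d = r₁ − r₂: 4, -4, 0, 0, 0
d²: 16, 16, 0, 0, 0; Σd² = 32
ρ = 1 − 6·32/(5·24) = 1 − 192/120 = -0.600

-0.600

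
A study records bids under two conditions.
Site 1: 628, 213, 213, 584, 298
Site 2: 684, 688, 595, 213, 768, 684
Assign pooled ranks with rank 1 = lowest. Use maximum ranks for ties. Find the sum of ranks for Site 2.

48

Sorted (ascending): 213, 213, 213, 298, 584, 595, 628, 684, 684, 688, 768
The 3 values of 213 occupy positions 1–3 → each gets rank 3.
The 2 values of 684 occupy positions 8–9 → each gets rank 9.
Site 2 values → pooled ranks: 684→9, 688→10, 595→6, 213→3, 768→11, 684→9
Rank sum = 9 + 10 + 6 + 3 + 11 + 9 = 48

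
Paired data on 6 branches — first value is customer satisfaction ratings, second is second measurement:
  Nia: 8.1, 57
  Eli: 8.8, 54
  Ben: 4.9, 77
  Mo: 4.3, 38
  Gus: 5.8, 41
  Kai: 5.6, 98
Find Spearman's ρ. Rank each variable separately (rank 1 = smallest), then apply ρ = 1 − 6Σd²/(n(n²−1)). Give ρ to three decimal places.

0.086

Ranks of variable 1: 5, 6, 2, 1, 4, 3
Ranks of variable 2: 4, 3, 5, 1, 2, 6
d = r₁ − r₂: 1, 3, -3, 0, 2, -3
d²: 1, 9, 9, 0, 4, 9; Σd² = 32
ρ = 1 − 6·32/(6·35) = 1 − 192/210 = 0.086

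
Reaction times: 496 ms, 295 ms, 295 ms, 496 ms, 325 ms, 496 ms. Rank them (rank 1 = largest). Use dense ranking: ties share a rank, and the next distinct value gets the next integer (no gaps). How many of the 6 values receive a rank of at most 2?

4

Sorted (descending): 496, 496, 496, 325, 295, 295
The 3 values of 496 share dense rank 1.
The 2 values of 295 share dense rank 3.
Remaining distinct values take the next consecutive integers.
Ranks ≤ 2: {1, 1, 1, 2} → 4 values.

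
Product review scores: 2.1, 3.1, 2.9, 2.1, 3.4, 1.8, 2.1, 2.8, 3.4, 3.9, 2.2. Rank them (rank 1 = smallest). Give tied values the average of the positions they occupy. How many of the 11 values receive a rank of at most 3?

Sorted (ascending): 1.8, 2.1, 2.1, 2.1, 2.2, 2.8, 2.9, 3.1, 3.4, 3.4, 3.9
The 3 values of 2.1 occupy positions 2–4 → average rank 3.
The 2 values of 3.4 occupy positions 9–10 → average rank (9+10)/2 = 9.5.
Ranks ≤ 3: {1, 3, 3, 3} → 4 values.

4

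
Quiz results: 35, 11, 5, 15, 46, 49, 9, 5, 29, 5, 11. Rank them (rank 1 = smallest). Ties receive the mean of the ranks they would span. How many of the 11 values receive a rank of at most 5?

4

Sorted (ascending): 5, 5, 5, 9, 11, 11, 15, 29, 35, 46, 49
The 3 values of 5 occupy positions 1–3 → average rank 2.
The 2 values of 11 occupy positions 5–6 → average rank (5+6)/2 = 5.5.
Ranks ≤ 5: {2, 2, 2, 4} → 4 values.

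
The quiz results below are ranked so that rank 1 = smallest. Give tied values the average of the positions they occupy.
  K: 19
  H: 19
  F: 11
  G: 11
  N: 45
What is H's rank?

Sorted (ascending): 11, 11, 19, 19, 45
The 2 values of 11 occupy positions 1–2 → average rank (1+2)/2 = 1.5.
The 2 values of 19 occupy positions 3–4 → average rank (3+4)/2 = 3.5.
H has value 19 → rank 3.5.

3.5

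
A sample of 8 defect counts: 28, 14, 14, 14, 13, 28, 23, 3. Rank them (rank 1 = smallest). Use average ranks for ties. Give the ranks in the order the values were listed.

7.5, 4, 4, 4, 2, 7.5, 6, 1

Sorted (ascending): 3, 13, 14, 14, 14, 23, 28, 28
The 3 values of 14 occupy positions 3–5 → average rank 4.
The 2 values of 28 occupy positions 7–8 → average rank (7+8)/2 = 7.5.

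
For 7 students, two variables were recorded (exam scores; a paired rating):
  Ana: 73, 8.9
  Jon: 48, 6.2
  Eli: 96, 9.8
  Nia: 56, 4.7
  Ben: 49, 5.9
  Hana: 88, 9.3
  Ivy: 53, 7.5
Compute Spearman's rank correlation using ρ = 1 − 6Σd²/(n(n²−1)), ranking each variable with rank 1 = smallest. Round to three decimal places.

0.750

Ranks of variable 1: 5, 1, 7, 4, 2, 6, 3
Ranks of variable 2: 5, 3, 7, 1, 2, 6, 4
d = r₁ − r₂: 0, -2, 0, 3, 0, 0, -1
d²: 0, 4, 0, 9, 0, 0, 1; Σd² = 14
ρ = 1 − 6·14/(7·48) = 1 − 84/336 = 0.750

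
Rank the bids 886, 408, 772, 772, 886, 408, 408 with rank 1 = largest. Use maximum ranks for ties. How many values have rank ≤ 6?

4

Sorted (descending): 886, 886, 772, 772, 408, 408, 408
The 2 values of 886 occupy positions 1–2 → each gets rank 2.
The 2 values of 772 occupy positions 3–4 → each gets rank 4.
The 3 values of 408 occupy positions 5–7 → each gets rank 7.
Ranks ≤ 6: {2, 2, 4, 4} → 4 values.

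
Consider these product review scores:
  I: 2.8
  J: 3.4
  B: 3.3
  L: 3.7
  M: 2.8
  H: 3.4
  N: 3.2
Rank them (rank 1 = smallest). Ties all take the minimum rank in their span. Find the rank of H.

Sorted (ascending): 2.8, 2.8, 3.2, 3.3, 3.4, 3.4, 3.7
The 2 values of 2.8 occupy positions 1–2 → each gets rank 1.
The 2 values of 3.4 occupy positions 5–6 → each gets rank 5.
H has value 3.4 → rank 5.

5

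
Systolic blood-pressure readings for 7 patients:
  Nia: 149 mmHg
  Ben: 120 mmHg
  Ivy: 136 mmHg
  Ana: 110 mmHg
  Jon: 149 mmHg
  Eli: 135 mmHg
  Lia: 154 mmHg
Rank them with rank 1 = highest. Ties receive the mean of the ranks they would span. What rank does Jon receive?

2.5

Sorted (descending): 154, 149, 149, 136, 135, 120, 110
The 2 values of 149 occupy positions 2–3 → average rank (2+3)/2 = 2.5.
Jon has value 149 mmHg → rank 2.5.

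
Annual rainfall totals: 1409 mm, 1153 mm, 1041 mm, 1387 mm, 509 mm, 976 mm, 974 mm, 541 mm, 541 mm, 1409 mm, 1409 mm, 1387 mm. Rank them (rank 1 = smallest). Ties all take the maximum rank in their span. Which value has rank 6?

1041

Sorted (ascending): 509, 541, 541, 974, 976, 1041, 1153, 1387, 1387, 1409, 1409, 1409
The 2 values of 541 occupy positions 2–3 → each gets rank 3.
The 2 values of 1387 occupy positions 8–9 → each gets rank 9.
The 3 values of 1409 occupy positions 10–12 → each gets rank 12.
Rank 6 → value 1041.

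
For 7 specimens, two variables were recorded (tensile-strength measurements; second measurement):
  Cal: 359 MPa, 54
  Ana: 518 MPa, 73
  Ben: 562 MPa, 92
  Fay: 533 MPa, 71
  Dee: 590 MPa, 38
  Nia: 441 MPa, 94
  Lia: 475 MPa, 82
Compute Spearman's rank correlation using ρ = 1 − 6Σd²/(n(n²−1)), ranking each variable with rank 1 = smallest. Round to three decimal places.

Ranks of variable 1: 1, 4, 6, 5, 7, 2, 3
Ranks of variable 2: 2, 4, 6, 3, 1, 7, 5
d = r₁ − r₂: -1, 0, 0, 2, 6, -5, -2
d²: 1, 0, 0, 4, 36, 25, 4; Σd² = 70
ρ = 1 − 6·70/(7·48) = 1 − 420/336 = -0.250

-0.250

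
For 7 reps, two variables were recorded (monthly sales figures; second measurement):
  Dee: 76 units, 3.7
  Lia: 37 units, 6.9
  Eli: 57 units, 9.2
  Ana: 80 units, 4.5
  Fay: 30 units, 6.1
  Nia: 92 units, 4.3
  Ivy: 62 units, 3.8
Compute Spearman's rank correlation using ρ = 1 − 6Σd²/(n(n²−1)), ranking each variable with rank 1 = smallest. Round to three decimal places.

-0.571

Ranks of variable 1: 5, 2, 3, 6, 1, 7, 4
Ranks of variable 2: 1, 6, 7, 4, 5, 3, 2
d = r₁ − r₂: 4, -4, -4, 2, -4, 4, 2
d²: 16, 16, 16, 4, 16, 16, 4; Σd² = 88
ρ = 1 − 6·88/(7·48) = 1 − 528/336 = -0.571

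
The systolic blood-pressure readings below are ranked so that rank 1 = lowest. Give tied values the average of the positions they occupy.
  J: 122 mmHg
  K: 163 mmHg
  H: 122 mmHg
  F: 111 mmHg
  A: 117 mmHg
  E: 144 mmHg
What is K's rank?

6

Sorted (ascending): 111, 117, 122, 122, 144, 163
The 2 values of 122 occupy positions 3–4 → average rank (3+4)/2 = 3.5.
K has value 163 mmHg → rank 6.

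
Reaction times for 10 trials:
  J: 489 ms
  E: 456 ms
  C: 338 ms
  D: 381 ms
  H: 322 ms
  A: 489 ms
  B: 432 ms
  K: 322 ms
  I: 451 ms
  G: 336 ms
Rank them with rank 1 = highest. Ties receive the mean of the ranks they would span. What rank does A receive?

1.5

Sorted (descending): 489, 489, 456, 451, 432, 381, 338, 336, 322, 322
The 2 values of 489 occupy positions 1–2 → average rank (1+2)/2 = 1.5.
The 2 values of 322 occupy positions 9–10 → average rank (9+10)/2 = 9.5.
A has value 489 ms → rank 1.5.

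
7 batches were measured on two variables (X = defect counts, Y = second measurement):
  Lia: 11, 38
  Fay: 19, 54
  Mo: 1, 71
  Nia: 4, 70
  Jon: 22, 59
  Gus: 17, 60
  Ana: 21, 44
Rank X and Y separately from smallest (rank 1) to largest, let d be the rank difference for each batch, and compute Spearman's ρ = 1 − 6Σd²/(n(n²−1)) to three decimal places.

-0.536

Ranks of variable 1: 3, 5, 1, 2, 7, 4, 6
Ranks of variable 2: 1, 3, 7, 6, 4, 5, 2
d = r₁ − r₂: 2, 2, -6, -4, 3, -1, 4
d²: 4, 4, 36, 16, 9, 1, 16; Σd² = 86
ρ = 1 − 6·86/(7·48) = 1 − 516/336 = -0.536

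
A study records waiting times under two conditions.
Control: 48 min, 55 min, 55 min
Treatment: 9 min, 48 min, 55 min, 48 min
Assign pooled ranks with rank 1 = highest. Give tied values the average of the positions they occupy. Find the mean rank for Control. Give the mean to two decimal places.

Sorted (descending): 55, 55, 55, 48, 48, 48, 9
The 3 values of 55 occupy positions 1–3 → average rank 2.
The 3 values of 48 occupy positions 4–6 → average rank 5.
Control values → pooled ranks: 48→5, 55→2, 55→2
Mean rank = (5 + 2 + 2) / 3 = 3.00

3.00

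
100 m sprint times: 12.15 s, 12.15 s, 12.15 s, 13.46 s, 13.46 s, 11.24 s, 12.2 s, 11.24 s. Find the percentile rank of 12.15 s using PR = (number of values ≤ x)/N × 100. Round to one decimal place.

62.5

N = 8.
Strictly below 12.15: 2. Equal to 12.15: 3.
PR = 5/8 × 100 = 62.5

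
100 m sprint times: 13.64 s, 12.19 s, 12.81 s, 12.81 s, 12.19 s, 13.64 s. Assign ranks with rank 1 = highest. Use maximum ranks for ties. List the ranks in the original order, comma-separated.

Sorted (descending): 13.64, 13.64, 12.81, 12.81, 12.19, 12.19
The 2 values of 13.64 occupy positions 1–2 → each gets rank 2.
The 2 values of 12.81 occupy positions 3–4 → each gets rank 4.
The 2 values of 12.19 occupy positions 5–6 → each gets rank 6.

2, 6, 4, 4, 6, 2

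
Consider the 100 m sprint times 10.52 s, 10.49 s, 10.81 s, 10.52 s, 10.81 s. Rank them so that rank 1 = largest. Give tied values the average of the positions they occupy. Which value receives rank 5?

Sorted (descending): 10.81, 10.81, 10.52, 10.52, 10.49
The 2 values of 10.81 occupy positions 1–2 → average rank (1+2)/2 = 1.5.
The 2 values of 10.52 occupy positions 3–4 → average rank (3+4)/2 = 3.5.
Rank 5 → value 10.49.

10.49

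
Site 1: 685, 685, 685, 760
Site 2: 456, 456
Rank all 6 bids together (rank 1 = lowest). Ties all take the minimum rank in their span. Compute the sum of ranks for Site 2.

Sorted (ascending): 456, 456, 685, 685, 685, 760
The 2 values of 456 occupy positions 1–2 → each gets rank 1.
The 3 values of 685 occupy positions 3–5 → each gets rank 3.
Site 2 values → pooled ranks: 456→1, 456→1
Rank sum = 1 + 1 = 2

2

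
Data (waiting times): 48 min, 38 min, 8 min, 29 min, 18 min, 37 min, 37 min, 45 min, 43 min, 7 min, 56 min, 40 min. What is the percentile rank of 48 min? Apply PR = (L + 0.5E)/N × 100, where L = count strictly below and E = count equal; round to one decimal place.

N = 12.
Strictly below 48: 10. Equal to 48: 1.
PR = (10 + 0.5·1)/12 × 100 = 87.5

87.5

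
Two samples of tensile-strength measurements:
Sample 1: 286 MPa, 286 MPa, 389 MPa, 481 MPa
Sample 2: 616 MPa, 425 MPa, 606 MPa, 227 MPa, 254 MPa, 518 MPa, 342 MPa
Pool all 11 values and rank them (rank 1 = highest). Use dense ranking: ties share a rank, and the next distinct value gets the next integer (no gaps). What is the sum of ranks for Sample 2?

Sorted (descending): 616, 606, 518, 481, 425, 389, 342, 286, 286, 254, 227
The 2 values of 286 share dense rank 8.
Remaining distinct values take the next consecutive integers.
Sample 2 values → pooled ranks: 616→1, 425→5, 606→2, 227→10, 254→9, 518→3, 342→7
Rank sum = 1 + 5 + 2 + 10 + 9 + 3 + 7 = 37

37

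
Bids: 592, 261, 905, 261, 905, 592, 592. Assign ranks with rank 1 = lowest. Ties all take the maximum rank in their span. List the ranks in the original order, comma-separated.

5, 2, 7, 2, 7, 5, 5

Sorted (ascending): 261, 261, 592, 592, 592, 905, 905
The 2 values of 261 occupy positions 1–2 → each gets rank 2.
The 3 values of 592 occupy positions 3–5 → each gets rank 5.
The 2 values of 905 occupy positions 6–7 → each gets rank 7.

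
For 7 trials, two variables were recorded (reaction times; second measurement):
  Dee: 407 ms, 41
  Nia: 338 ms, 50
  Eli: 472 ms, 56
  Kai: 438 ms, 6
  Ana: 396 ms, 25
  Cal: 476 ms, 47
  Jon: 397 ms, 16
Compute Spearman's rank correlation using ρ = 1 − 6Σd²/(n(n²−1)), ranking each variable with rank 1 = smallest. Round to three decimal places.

0.143

Ranks of variable 1: 4, 1, 6, 5, 2, 7, 3
Ranks of variable 2: 4, 6, 7, 1, 3, 5, 2
d = r₁ − r₂: 0, -5, -1, 4, -1, 2, 1
d²: 0, 25, 1, 16, 1, 4, 1; Σd² = 48
ρ = 1 − 6·48/(7·48) = 1 − 288/336 = 0.143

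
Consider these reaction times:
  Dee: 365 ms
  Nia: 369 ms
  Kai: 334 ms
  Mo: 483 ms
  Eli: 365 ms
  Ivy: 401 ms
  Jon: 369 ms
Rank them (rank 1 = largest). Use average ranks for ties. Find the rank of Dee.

Sorted (descending): 483, 401, 369, 369, 365, 365, 334
The 2 values of 369 occupy positions 3–4 → average rank (3+4)/2 = 3.5.
The 2 values of 365 occupy positions 5–6 → average rank (5+6)/2 = 5.5.
Dee has value 365 ms → rank 5.5.

5.5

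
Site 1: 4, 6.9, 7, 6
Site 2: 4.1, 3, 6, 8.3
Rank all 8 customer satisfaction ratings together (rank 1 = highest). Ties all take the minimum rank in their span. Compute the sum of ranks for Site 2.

19

Sorted (descending): 8.3, 7, 6.9, 6, 6, 4.1, 4, 3
The 2 values of 6 occupy positions 4–5 → each gets rank 4.
Site 2 values → pooled ranks: 4.1→6, 3→8, 6→4, 8.3→1
Rank sum = 6 + 8 + 4 + 1 = 19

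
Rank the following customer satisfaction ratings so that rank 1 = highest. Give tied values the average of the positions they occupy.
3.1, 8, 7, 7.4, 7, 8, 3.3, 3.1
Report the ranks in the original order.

7.5, 1.5, 4.5, 3, 4.5, 1.5, 6, 7.5

Sorted (descending): 8, 8, 7.4, 7, 7, 3.3, 3.1, 3.1
The 2 values of 8 occupy positions 1–2 → average rank (1+2)/2 = 1.5.
The 2 values of 7 occupy positions 4–5 → average rank (4+5)/2 = 4.5.
The 2 values of 3.1 occupy positions 7–8 → average rank (7+8)/2 = 7.5.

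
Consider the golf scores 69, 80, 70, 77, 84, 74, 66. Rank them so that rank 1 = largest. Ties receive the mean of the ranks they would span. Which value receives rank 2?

Sorted (descending): 84, 80, 77, 74, 70, 69, 66
No ties — each value takes its position as its rank.
Rank 2 → value 80.

80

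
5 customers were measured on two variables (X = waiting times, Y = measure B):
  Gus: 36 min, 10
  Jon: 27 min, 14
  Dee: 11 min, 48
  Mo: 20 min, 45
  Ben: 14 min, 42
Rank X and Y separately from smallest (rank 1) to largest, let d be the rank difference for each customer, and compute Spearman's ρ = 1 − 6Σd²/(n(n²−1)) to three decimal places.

Ranks of variable 1: 5, 4, 1, 3, 2
Ranks of variable 2: 1, 2, 5, 4, 3
d = r₁ − r₂: 4, 2, -4, -1, -1
d²: 16, 4, 16, 1, 1; Σd² = 38
ρ = 1 − 6·38/(5·24) = 1 − 228/120 = -0.900

-0.900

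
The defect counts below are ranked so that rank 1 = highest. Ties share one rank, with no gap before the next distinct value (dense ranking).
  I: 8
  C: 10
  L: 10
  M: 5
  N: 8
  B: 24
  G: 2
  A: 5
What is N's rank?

3

Sorted (descending): 24, 10, 10, 8, 8, 5, 5, 2
The 2 values of 10 share dense rank 2.
The 2 values of 8 share dense rank 3.
The 2 values of 5 share dense rank 4.
Remaining distinct values take the next consecutive integers.
N has value 8 → rank 3.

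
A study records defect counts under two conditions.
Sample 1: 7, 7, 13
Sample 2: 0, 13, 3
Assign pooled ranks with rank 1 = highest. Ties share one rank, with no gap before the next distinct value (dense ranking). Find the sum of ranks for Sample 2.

8

Sorted (descending): 13, 13, 7, 7, 3, 0
The 2 values of 13 share dense rank 1.
The 2 values of 7 share dense rank 2.
Remaining distinct values take the next consecutive integers.
Sample 2 values → pooled ranks: 0→4, 13→1, 3→3
Rank sum = 4 + 1 + 3 = 8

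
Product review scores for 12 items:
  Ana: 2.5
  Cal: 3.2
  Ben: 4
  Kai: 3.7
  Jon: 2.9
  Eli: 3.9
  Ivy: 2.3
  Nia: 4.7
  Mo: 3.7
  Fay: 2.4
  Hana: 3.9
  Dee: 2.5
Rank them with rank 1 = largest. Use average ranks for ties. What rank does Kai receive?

Sorted (descending): 4.7, 4, 3.9, 3.9, 3.7, 3.7, 3.2, 2.9, 2.5, 2.5, 2.4, 2.3
The 2 values of 3.9 occupy positions 3–4 → average rank (3+4)/2 = 3.5.
The 2 values of 3.7 occupy positions 5–6 → average rank (5+6)/2 = 5.5.
The 2 values of 2.5 occupy positions 9–10 → average rank (9+10)/2 = 9.5.
Kai has value 3.7 → rank 5.5.

5.5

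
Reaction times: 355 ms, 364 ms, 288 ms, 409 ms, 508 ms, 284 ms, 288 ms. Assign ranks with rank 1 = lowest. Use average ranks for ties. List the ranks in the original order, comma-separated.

4, 5, 2.5, 6, 7, 1, 2.5

Sorted (ascending): 284, 288, 288, 355, 364, 409, 508
The 2 values of 288 occupy positions 2–3 → average rank (2+3)/2 = 2.5.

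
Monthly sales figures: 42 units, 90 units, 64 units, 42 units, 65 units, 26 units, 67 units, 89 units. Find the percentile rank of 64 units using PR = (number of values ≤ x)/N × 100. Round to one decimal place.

50.0

N = 8.
Strictly below 64: 3. Equal to 64: 1.
PR = 4/8 × 100 = 50.0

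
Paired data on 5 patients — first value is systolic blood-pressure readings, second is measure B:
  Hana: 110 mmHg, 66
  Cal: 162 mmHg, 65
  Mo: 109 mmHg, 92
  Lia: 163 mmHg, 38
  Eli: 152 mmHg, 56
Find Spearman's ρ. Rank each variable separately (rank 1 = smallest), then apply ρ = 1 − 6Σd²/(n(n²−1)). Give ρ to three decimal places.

Ranks of variable 1: 2, 4, 1, 5, 3
Ranks of variable 2: 4, 3, 5, 1, 2
d = r₁ − r₂: -2, 1, -4, 4, 1
d²: 4, 1, 16, 16, 1; Σd² = 38
ρ = 1 − 6·38/(5·24) = 1 − 228/120 = -0.900

-0.900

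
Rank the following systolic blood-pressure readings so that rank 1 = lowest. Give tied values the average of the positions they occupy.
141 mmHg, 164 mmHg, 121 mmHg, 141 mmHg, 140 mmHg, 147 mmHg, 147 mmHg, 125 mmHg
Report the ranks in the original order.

Sorted (ascending): 121, 125, 140, 141, 141, 147, 147, 164
The 2 values of 141 occupy positions 4–5 → average rank (4+5)/2 = 4.5.
The 2 values of 147 occupy positions 6–7 → average rank (6+7)/2 = 6.5.

4.5, 8, 1, 4.5, 3, 6.5, 6.5, 2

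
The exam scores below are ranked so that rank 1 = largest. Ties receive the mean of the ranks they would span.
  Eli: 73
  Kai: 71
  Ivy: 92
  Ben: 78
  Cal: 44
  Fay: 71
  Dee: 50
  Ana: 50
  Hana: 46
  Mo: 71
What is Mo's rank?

Sorted (descending): 92, 78, 73, 71, 71, 71, 50, 50, 46, 44
The 3 values of 71 occupy positions 4–6 → average rank 5.
The 2 values of 50 occupy positions 7–8 → average rank (7+8)/2 = 7.5.
Mo has value 71 → rank 5.

5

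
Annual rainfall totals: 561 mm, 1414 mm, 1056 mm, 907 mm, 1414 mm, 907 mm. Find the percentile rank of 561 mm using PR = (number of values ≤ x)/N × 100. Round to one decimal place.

N = 6.
Strictly below 561: 0. Equal to 561: 1.
PR = 1/6 × 100 = 16.7

16.7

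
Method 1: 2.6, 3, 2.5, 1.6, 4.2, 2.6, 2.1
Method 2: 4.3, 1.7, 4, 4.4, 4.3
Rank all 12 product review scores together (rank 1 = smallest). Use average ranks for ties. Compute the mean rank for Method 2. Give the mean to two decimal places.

8.60

Sorted (ascending): 1.6, 1.7, 2.1, 2.5, 2.6, 2.6, 3, 4, 4.2, 4.3, 4.3, 4.4
The 2 values of 2.6 occupy positions 5–6 → average rank (5+6)/2 = 5.5.
The 2 values of 4.3 occupy positions 10–11 → average rank (10+11)/2 = 10.5.
Method 2 values → pooled ranks: 4.3→10.5, 1.7→2, 4→8, 4.4→12, 4.3→10.5
Mean rank = (10.5 + 2 + 8 + 12 + 10.5) / 5 = 8.60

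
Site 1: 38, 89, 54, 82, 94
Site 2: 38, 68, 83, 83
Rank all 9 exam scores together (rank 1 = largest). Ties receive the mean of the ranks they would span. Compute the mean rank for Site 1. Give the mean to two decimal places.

4.70

Sorted (descending): 94, 89, 83, 83, 82, 68, 54, 38, 38
The 2 values of 83 occupy positions 3–4 → average rank (3+4)/2 = 3.5.
The 2 values of 38 occupy positions 8–9 → average rank (8+9)/2 = 8.5.
Site 1 values → pooled ranks: 38→8.5, 89→2, 54→7, 82→5, 94→1
Mean rank = (8.5 + 2 + 7 + 5 + 1) / 5 = 4.70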